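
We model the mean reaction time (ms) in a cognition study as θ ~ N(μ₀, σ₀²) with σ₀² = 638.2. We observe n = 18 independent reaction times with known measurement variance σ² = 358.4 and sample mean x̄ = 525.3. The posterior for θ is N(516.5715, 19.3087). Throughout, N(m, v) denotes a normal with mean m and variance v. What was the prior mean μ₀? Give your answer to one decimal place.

The posterior mean is a precision-weighted average: μ_n = (τ₀μ₀ + τ_data·x̄)/(τ₀+τ_data), with τ₀=1/σ₀² and τ_data=n/σ².
Here τ₀ = 1/638.2 = 0.001567 and τ_data = 18/358.4 = 0.050223, so τ_n = 0.051790.
Rearranging for μ₀: μ₀ = (μ_n·τ_n − τ_data·x̄)/τ₀ = (516.5715·0.051790 − 0.050223·525.3) / 0.001567 = 0.371096/0.001567 ≈ 236.8.

μ₀ = 236.8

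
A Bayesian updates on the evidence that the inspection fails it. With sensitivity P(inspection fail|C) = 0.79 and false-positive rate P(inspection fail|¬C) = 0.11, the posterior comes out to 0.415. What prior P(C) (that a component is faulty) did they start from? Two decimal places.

In odds form, posterior odds = prior odds × likelihood ratio, so prior odds = posterior odds ÷ LR.
Posterior odds = 0.415/(1−0.415) = 0.7094. LR = 0.79/0.11 = 7.1818.
Prior odds = 0.7094/7.1818 = 0.0988, so P(C) = 0.0988/(1+0.0988) ≈ 0.09.

P(C) = 0.09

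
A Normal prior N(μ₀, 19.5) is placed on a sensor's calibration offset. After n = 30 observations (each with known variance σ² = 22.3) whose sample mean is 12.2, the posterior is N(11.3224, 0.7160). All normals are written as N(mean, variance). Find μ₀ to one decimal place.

μ₀ = -11.7

The posterior mean is a precision-weighted average: μ_n = (τ₀μ₀ + τ_data·x̄)/(τ₀+τ_data), with τ₀=1/σ₀² and τ_data=n/σ².
Here τ₀ = 1/19.5 = 0.051282 and τ_data = 30/22.3 = 1.345291, so τ_n = 1.396573.
Rearranging for μ₀: μ₀ = (μ_n·τ_n − τ_data·x̄)/τ₀ = (11.3224·1.396573 − 1.345291·12.2) / 0.051282 = -0.599992/0.051282 ≈ -11.7.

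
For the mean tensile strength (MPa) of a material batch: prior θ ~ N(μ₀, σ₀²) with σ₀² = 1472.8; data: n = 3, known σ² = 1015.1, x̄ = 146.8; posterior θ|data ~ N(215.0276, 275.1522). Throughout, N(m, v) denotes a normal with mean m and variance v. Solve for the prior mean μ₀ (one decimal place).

μ₀ = 512.0

The posterior mean is a precision-weighted average: μ_n = (τ₀μ₀ + τ_data·x̄)/(τ₀+τ_data), with τ₀=1/σ₀² and τ_data=n/σ².
Here τ₀ = 1/1472.8 = 0.000679 and τ_data = 3/1015.1 = 0.002955, so τ_n = 0.003634.
Rearranging for μ₀: μ₀ = (μ_n·τ_n − τ_data·x̄)/τ₀ = (215.0276·0.003634 − 0.002955·146.8) / 0.000679 = 0.347616/0.000679 ≈ 512.0.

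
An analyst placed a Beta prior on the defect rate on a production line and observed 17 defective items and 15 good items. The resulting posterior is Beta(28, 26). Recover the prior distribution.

Under Beta–binomial conjugacy the posterior parameters are (a+s, b+f).
So a = 28 − 17 = 11 and b = 26 − 15 = 11.

Beta(11, 11)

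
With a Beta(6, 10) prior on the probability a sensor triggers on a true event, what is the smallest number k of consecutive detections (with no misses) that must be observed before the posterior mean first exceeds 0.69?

k = 17

After k detections and 0 misses the posterior is Beta(6+k, 10), with mean (6+k)/(6+10+k).
Set (6+k)/(16+k) > 0.69 and solve: k > (0.69·16 − 6)/(1 − 0.69) = 16.258.
The smallest integer exceeding 16.258 is 17, and checking k=17: (23)/(33) = 0.6970 > 0.69.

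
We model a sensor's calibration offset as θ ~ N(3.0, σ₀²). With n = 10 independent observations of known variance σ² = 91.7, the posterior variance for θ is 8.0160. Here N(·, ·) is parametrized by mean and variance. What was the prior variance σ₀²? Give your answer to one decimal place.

For the Normal–Normal model with known σ², precisions add: τ_n = τ₀ + n/σ².
So 1/σ₀² = 1/8.0160 − 10/91.7 = 0.124750 − 0.109051 = 0.015699.
Hence σ₀² = 1/0.015699 ≈ 63.7.

σ₀² = 63.7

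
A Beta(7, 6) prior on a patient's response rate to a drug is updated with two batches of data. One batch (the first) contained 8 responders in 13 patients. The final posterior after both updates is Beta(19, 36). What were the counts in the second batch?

Sequential conjugate updates are equivalent to a single update on the pooled data, so total successes = posterior α − prior α and total failures = posterior β − prior β.
Total across both batches: 19−7=12 responders, 36−6=30 non-responders.
Subtract the first batch: 12−8=4 responders and 30−5=25 non-responders.

4 responders and 25 non-responders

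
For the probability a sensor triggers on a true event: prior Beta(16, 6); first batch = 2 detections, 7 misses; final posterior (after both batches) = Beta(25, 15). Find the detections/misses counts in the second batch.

7 detections and 2 misses

Sequential conjugate updates are equivalent to a single update on the pooled data, so total successes = posterior α − prior α and total failures = posterior β − prior β.
Total across both batches: 25−16=9 detections, 15−6=9 misses.
Subtract the first batch: 9−2=7 detections and 9−7=2 misses.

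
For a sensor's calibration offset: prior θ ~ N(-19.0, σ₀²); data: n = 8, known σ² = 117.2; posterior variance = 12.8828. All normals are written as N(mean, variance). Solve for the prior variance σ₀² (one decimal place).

Posterior precision equals prior precision plus data precision: 1/σ_n² = 1/σ₀² + n/σ².
So 1/σ₀² = 1/12.8828 − 8/117.2 = 0.077623 − 0.068259 = 0.009364.
Hence σ₀² = 1/0.009364 ≈ 106.8.

σ₀² = 106.8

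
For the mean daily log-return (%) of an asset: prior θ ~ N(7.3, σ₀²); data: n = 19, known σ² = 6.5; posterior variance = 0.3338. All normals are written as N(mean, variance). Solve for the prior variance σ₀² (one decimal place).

σ₀² = 13.7

Posterior precision equals prior precision plus data precision: 1/σ_n² = 1/σ₀² + n/σ².
So 1/σ₀² = 1/0.3338 − 19/6.5 = 2.995806 − 2.923077 = 0.072729.
Hence σ₀² = 1/0.072729 ≈ 13.7.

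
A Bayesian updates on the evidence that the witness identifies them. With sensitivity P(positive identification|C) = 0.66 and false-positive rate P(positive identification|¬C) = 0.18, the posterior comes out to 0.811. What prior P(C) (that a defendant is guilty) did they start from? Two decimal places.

P(C) = 0.54

Bayes' rule in odds form gives O(C|E) = O(C)·[P(E|C)/P(E|¬C)], hence O(C) = O(C|E)/LR.
Posterior odds = 0.811/(1−0.811) = 4.2910. LR = 0.66/0.18 = 3.6667.
Prior odds = 4.2910/3.6667 = 1.1703, so P(C) = 1.1703/(1+1.1703) ≈ 0.54.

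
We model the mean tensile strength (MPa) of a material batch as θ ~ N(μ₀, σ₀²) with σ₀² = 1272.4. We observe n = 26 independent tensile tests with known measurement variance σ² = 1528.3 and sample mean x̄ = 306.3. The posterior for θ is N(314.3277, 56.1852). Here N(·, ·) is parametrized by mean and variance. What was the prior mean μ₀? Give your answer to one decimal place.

The posterior mean is a precision-weighted average: μ_n = (τ₀μ₀ + τ_data·x̄)/(τ₀+τ_data), with τ₀=1/σ₀² and τ_data=n/σ².
Here τ₀ = 1/1272.4 = 0.000786 and τ_data = 26/1528.3 = 0.017012, so τ_n = 0.017798.
Rearranging for μ₀: μ₀ = (μ_n·τ_n − τ_data·x̄)/τ₀ = (314.3277·0.017798 − 0.017012·306.3) / 0.000786 = 0.383629/0.000786 ≈ 488.1.

μ₀ = 488.1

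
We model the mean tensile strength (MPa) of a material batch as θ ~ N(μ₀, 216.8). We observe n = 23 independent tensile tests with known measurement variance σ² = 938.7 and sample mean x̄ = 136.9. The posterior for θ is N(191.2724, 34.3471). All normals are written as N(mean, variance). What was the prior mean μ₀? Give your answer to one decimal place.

The posterior mean is a precision-weighted average: μ_n = (τ₀μ₀ + τ_data·x̄)/(τ₀+τ_data), with τ₀=1/σ₀² and τ_data=n/σ².
Here τ₀ = 1/216.8 = 0.004613 and τ_data = 23/938.7 = 0.024502, so τ_n = 0.029115.
Rearranging for μ₀: μ₀ = (μ_n·τ_n − τ_data·x̄)/τ₀ = (191.2724·0.029115 − 0.024502·136.9) / 0.004613 = 2.214572/0.004613 ≈ 480.1.

μ₀ = 480.1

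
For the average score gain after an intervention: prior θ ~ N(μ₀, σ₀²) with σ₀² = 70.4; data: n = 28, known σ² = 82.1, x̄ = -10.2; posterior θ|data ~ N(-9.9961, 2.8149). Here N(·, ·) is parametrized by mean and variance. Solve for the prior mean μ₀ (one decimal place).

The posterior mean is a precision-weighted average: μ_n = (τ₀μ₀ + τ_data·x̄)/(τ₀+τ_data), with τ₀=1/σ₀² and τ_data=n/σ².
Here τ₀ = 1/70.4 = 0.014205 and τ_data = 28/82.1 = 0.341048, so τ_n = 0.355253.
Rearranging for μ₀: μ₀ = (μ_n·τ_n − τ_data·x̄)/τ₀ = (-9.9961·0.355253 − 0.341048·-10.2) / 0.014205 = -0.072455/0.014205 ≈ -5.1.

μ₀ = -5.1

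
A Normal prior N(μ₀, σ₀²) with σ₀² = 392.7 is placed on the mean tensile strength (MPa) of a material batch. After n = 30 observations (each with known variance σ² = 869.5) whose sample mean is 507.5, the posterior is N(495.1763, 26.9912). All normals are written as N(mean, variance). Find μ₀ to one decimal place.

With known observation variance, the Normal–Normal posterior has precision τ_n = τ₀ + n/σ² and mean μ_n = (τ₀μ₀ + (n/σ²)x̄)/τ_n.
Here τ₀ = 1/392.7 = 0.002546 and τ_data = 30/869.5 = 0.034503, so τ_n = 0.037049.
Rearranging for μ₀: μ₀ = (μ_n·τ_n − τ_data·x̄)/τ₀ = (495.1763·0.037049 − 0.034503·507.5) / 0.002546 = 0.835514/0.002546 ≈ 328.2.

μ₀ = 328.2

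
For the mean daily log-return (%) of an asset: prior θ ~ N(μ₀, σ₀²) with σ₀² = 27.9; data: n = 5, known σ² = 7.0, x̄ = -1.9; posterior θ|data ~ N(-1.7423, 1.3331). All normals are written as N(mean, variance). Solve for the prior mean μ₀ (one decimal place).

The posterior mean is a precision-weighted average: μ_n = (τ₀μ₀ + τ_data·x̄)/(τ₀+τ_data), with τ₀=1/σ₀² and τ_data=n/σ².
Here τ₀ = 1/27.9 = 0.035842 and τ_data = 5/7.0 = 0.714286, so τ_n = 0.750128.
Rearranging for μ₀: μ₀ = (μ_n·τ_n − τ_data·x̄)/τ₀ = (-1.7423·0.750128 − 0.714286·-1.9) / 0.035842 = 0.050195/0.035842 ≈ 1.4.

μ₀ = 1.4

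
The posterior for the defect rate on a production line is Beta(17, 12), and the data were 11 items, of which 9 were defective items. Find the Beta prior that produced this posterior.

Beta(8, 10)

Beta is conjugate to the binomial likelihood: posterior = Beta(a+s, b+f).
So a = 17 − 9 = 8 and b = 12 − 2 = 10.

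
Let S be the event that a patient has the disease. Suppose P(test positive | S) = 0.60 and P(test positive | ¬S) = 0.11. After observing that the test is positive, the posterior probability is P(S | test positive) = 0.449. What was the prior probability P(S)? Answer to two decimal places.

P(S) = 0.13

Bayes' rule in odds form gives O(S|E) = O(S)·[P(E|S)/P(E|¬S)], hence O(S) = O(S|E)/LR.
Posterior odds = 0.449/(1−0.449) = 0.8149. LR = 0.60/0.11 = 5.4545.
Prior odds = 0.8149/5.4545 = 0.1494, so P(S) = 0.1494/(1+0.1494) ≈ 0.13.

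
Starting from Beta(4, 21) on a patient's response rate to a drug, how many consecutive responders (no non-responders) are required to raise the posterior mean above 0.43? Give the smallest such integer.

k = 12

After k responders and 0 non-responders the posterior is Beta(4+k, 21), with mean (4+k)/(4+21+k).
Set (4+k)/(25+k) > 0.43 and solve: k > (0.43·25 − 4)/(1 − 0.43) = 11.842.
The smallest integer exceeding 11.842 is 12.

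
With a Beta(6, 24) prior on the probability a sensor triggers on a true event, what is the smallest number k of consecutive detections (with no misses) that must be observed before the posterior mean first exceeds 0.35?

After k detections and 0 misses the posterior is Beta(6+k, 24), with mean (6+k)/(6+24+k).
Set (6+k)/(30+k) > 0.35 and solve: k > (0.35·30 − 6)/(1 − 0.35) = 6.923.
The smallest integer exceeding 6.923 is 7.

k = 7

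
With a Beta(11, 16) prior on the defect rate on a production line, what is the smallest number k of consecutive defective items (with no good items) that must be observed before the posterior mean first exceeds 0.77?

After k defective items and 0 good items the posterior is Beta(11+k, 16), with mean (11+k)/(11+16+k).
Set (11+k)/(27+k) > 0.77 and solve: k > (0.77·27 − 11)/(1 − 0.77) = 42.565.
The smallest integer exceeding 42.565 is 43, and checking k=43: (54)/(70) = 0.7714 > 0.77.

k = 43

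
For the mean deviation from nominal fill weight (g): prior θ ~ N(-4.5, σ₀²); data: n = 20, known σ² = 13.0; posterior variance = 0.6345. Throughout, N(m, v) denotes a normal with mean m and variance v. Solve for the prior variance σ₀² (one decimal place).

σ₀² = 26.6

Posterior precision equals prior precision plus data precision: 1/σ_n² = 1/σ₀² + n/σ².
So 1/σ₀² = 1/0.6345 − 20/13.0 = 1.576044 − 1.538462 = 0.037582.
Hence σ₀² = 1/0.037582 ≈ 26.6.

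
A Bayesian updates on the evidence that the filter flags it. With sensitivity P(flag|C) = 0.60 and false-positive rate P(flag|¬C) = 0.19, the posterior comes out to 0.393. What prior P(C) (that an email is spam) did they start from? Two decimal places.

P(C) = 0.17

Bayes' rule in odds form gives O(C|E) = O(C)·[P(E|C)/P(E|¬C)], hence O(C) = O(C|E)/LR.
Posterior odds = 0.393/(1−0.393) = 0.6474. LR = 0.60/0.19 = 3.1579.
Prior odds = 0.6474/3.1579 = 0.2050, so P(C) = 0.2050/(1+0.2050) ≈ 0.17.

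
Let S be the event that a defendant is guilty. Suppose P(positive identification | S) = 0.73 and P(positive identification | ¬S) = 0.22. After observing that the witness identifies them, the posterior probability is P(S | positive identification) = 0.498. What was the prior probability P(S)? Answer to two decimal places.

In odds form, posterior odds = prior odds × likelihood ratio, so prior odds = posterior odds ÷ LR.
Posterior odds = 0.498/(1−0.498) = 0.9920. LR = 0.73/0.22 = 3.3182.
Prior odds = 0.9920/3.3182 = 0.2990, so P(S) = 0.2990/(1+0.2990) ≈ 0.23.

P(S) = 0.23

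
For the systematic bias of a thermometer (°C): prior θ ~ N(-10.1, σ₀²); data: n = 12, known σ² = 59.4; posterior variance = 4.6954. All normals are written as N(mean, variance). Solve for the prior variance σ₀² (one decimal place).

σ₀² = 91.3

For the Normal–Normal model with known σ², precisions add: τ_n = τ₀ + n/σ².
So 1/σ₀² = 1/4.6954 − 12/59.4 = 0.212974 − 0.202020 = 0.010954.
Hence σ₀² = 1/0.010954 ≈ 91.3.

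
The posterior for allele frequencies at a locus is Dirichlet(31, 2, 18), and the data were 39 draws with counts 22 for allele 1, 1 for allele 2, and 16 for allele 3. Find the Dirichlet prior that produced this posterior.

Dirichlet(9, 1, 2)

For a Dirichlet(α) prior with multinomial counts c, the posterior is Dirichlet(α + c) componentwise.
Subtract each count from the matching posterior parameter: 31−22=9, 2−1=1, 18−16=2.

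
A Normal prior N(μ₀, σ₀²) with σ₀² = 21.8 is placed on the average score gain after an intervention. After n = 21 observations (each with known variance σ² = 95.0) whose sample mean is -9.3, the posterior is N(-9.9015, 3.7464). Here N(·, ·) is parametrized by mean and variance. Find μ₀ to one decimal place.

With known observation variance, the Normal–Normal posterior has precision τ_n = τ₀ + n/σ² and mean μ_n = (τ₀μ₀ + (n/σ²)x̄)/τ_n.
Here τ₀ = 1/21.8 = 0.045872 and τ_data = 21/95.0 = 0.221053, so τ_n = 0.266925.
Rearranging for μ₀: μ₀ = (μ_n·τ_n − τ_data·x̄)/τ₀ = (-9.9015·0.266925 − 0.221053·-9.3) / 0.045872 = -0.587165/0.045872 ≈ -12.8.

μ₀ = -12.8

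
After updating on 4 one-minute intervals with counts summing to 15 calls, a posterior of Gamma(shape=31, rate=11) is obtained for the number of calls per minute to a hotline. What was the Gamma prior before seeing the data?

Gamma(shape=16, rate=7)

Gamma–Poisson conjugacy: posterior shape = α + Σxᵢ, posterior rate = β + n.
So α = 31 − 15 = 16 and β = 11 − 4 = 7.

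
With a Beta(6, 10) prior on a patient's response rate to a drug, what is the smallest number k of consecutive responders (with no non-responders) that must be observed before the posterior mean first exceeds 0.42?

After k responders and 0 non-responders the posterior is Beta(6+k, 10), with mean (6+k)/(6+10+k).
Set (6+k)/(16+k) > 0.42 and solve: k > (0.42·16 − 6)/(1 − 0.42) = 1.241.
The smallest integer exceeding 1.241 is 2.

k = 2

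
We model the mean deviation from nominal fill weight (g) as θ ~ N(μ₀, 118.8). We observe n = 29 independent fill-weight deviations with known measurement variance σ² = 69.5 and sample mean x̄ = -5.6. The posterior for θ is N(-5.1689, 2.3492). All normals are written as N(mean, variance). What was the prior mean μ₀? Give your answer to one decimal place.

μ₀ = 16.2

The posterior mean is a precision-weighted average: μ_n = (τ₀μ₀ + τ_data·x̄)/(τ₀+τ_data), with τ₀=1/σ₀² and τ_data=n/σ².
Here τ₀ = 1/118.8 = 0.008418 and τ_data = 29/69.5 = 0.417266, so τ_n = 0.425684.
Rearranging for μ₀: μ₀ = (μ_n·τ_n − τ_data·x̄)/τ₀ = (-5.1689·0.425684 − 0.417266·-5.6) / 0.008418 = 0.136372/0.008418 ≈ 16.2.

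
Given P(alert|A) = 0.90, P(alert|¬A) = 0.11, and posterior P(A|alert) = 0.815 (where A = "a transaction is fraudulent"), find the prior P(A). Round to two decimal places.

P(A) = 0.35

Bayes' rule in odds form gives O(A|E) = O(A)·[P(E|A)/P(E|¬A)], hence O(A) = O(A|E)/LR.
Posterior odds = 0.815/(1−0.815) = 4.4054. LR = 0.90/0.11 = 8.1818.
Prior odds = 4.4054/8.1818 = 0.5384, so P(A) = 0.5384/(1+0.5384) ≈ 0.35.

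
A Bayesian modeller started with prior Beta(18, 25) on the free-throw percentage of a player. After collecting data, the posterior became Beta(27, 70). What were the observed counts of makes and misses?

Beta is conjugate to the binomial likelihood: posterior = Beta(a+s, b+f).
So s = 27 − 18 = 9 and f = 70 − 25 = 45.

9 makes and 45 misses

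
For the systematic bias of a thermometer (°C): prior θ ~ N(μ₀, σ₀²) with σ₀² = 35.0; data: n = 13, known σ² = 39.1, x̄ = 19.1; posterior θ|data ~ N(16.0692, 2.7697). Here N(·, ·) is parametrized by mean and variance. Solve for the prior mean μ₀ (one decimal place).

With known observation variance, the Normal–Normal posterior has precision τ_n = τ₀ + n/σ² and mean μ_n = (τ₀μ₀ + (n/σ²)x̄)/τ_n.
Here τ₀ = 1/35.0 = 0.028571 and τ_data = 13/39.1 = 0.332481, so τ_n = 0.361052.
Rearranging for μ₀: μ₀ = (μ_n·τ_n − τ_data·x̄)/τ₀ = (16.0692·0.361052 − 0.332481·19.1) / 0.028571 = -0.548570/0.028571 ≈ -19.2.

μ₀ = -19.2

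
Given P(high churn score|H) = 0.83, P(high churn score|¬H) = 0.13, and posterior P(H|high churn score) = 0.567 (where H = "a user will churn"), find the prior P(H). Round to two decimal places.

In odds form, posterior odds = prior odds × likelihood ratio, so prior odds = posterior odds ÷ LR.
Posterior odds = 0.567/(1−0.567) = 1.3095. LR = 0.83/0.13 = 6.3846.
Prior odds = 1.3095/6.3846 = 0.2051, so P(H) = 0.2051/(1+0.2051) ≈ 0.17.

P(H) = 0.17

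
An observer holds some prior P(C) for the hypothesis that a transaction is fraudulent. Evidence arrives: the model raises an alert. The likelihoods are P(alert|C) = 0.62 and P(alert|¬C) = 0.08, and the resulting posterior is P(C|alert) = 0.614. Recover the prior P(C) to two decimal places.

P(C) = 0.17

In odds form, posterior odds = prior odds × likelihood ratio, so prior odds = posterior odds ÷ LR.
Posterior odds = 0.614/(1−0.614) = 1.5907. LR = 0.62/0.08 = 7.7500.
Prior odds = 1.5907/7.7500 = 0.2053, so P(C) = 0.2053/(1+0.2053) ≈ 0.17.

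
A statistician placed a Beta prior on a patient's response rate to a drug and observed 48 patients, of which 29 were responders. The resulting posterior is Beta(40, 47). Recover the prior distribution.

Beta(11, 28)

Beta is conjugate to the binomial likelihood: posterior = Beta(α+s, β+f).
So α = 40 − 29 = 11 and β = 47 − 19 = 28.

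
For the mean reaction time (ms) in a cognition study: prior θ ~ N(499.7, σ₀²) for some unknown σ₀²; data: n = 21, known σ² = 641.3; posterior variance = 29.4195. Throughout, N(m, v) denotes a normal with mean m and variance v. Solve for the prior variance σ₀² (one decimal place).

Posterior precision equals prior precision plus data precision: 1/σ_n² = 1/σ₀² + n/σ².
So 1/σ₀² = 1/29.4195 − 21/641.3 = 0.033991 − 0.032746 = 0.001245.
Hence σ₀² = 1/0.001245 ≈ 803.2.

σ₀² = 803.2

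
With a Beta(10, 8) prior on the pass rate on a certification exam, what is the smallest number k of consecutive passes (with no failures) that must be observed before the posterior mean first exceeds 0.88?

k = 49

After k passes and 0 failures the posterior is Beta(10+k, 8), with mean (10+k)/(10+8+k).
Set (10+k)/(18+k) > 0.88 and solve: k > (0.88·18 − 10)/(1 − 0.88) = 48.667.
The smallest integer exceeding 48.667 is 49, and checking k=49: (59)/(67) = 0.8806 > 0.88.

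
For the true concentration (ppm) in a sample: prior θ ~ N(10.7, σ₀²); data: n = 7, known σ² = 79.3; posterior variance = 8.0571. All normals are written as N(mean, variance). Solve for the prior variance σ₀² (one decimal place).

Posterior precision equals prior precision plus data precision: 1/σ_n² = 1/σ₀² + n/σ².
So 1/σ₀² = 1/8.0571 − 7/79.3 = 0.124114 − 0.088272 = 0.035842.
Hence σ₀² = 1/0.035842 ≈ 27.9.

σ₀² = 27.9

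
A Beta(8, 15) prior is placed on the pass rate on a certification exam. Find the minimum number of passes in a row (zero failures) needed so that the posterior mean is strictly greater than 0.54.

After k passes and 0 failures the posterior is Beta(8+k, 15), with mean (8+k)/(8+15+k).
Set (8+k)/(23+k) > 0.54 and solve: k > (0.54·23 − 8)/(1 − 0.54) = 9.609.
The smallest integer exceeding 9.609 is 10.

k = 10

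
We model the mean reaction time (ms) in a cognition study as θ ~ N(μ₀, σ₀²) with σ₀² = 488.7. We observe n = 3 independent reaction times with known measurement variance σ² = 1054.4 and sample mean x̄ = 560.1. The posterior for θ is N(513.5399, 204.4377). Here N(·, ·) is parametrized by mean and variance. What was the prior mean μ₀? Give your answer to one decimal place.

The posterior mean is a precision-weighted average: μ_n = (τ₀μ₀ + τ_data·x̄)/(τ₀+τ_data), with τ₀=1/σ₀² and τ_data=n/σ².
Here τ₀ = 1/488.7 = 0.002046 and τ_data = 3/1054.4 = 0.002845, so τ_n = 0.004891.
Rearranging for μ₀: μ₀ = (μ_n·τ_n − τ_data·x̄)/τ₀ = (513.5399·0.004891 − 0.002845·560.1) / 0.002046 = 0.918239/0.002046 ≈ 448.8.

μ₀ = 448.8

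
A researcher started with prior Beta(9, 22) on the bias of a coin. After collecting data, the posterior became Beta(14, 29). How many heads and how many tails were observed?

A Beta(α, β) prior with s successes and f failures in binomial data gives a Beta(α+s, β+f) posterior.
So s = 14 − 9 = 5 and f = 29 − 22 = 7.

5 heads and 7 tails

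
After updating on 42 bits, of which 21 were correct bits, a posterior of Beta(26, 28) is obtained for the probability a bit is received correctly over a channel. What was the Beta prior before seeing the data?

Beta(5, 7)

A Beta(α, β) prior with s successes and f failures in binomial data gives a Beta(α+s, β+f) posterior.
So α = 26 − 21 = 5 and β = 28 − 21 = 7.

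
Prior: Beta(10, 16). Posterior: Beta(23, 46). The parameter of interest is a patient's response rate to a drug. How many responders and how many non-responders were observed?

Beta is conjugate to the binomial likelihood: posterior = Beta(α+s, β+f).
So s = 23 − 10 = 13 and f = 46 − 16 = 30.

13 responders and 30 non-responders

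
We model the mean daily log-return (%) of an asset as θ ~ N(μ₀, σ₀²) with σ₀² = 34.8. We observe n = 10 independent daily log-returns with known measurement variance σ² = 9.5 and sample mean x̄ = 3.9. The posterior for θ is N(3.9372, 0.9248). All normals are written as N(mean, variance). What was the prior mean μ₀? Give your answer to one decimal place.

μ₀ = 5.3

The posterior mean is a precision-weighted average: μ_n = (τ₀μ₀ + τ_data·x̄)/(τ₀+τ_data), with τ₀=1/σ₀² and τ_data=n/σ².
Here τ₀ = 1/34.8 = 0.028736 and τ_data = 10/9.5 = 1.052632, so τ_n = 1.081368.
Rearranging for μ₀: μ₀ = (μ_n·τ_n − τ_data·x̄)/τ₀ = (3.9372·1.081368 − 1.052632·3.9) / 0.028736 = 0.152297/0.028736 ≈ 5.3.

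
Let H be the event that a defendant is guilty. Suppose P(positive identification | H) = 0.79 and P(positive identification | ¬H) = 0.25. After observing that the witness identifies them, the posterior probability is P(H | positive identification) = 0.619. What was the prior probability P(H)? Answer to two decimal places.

P(H) = 0.34

Bayes' rule in odds form gives O(H|E) = O(H)·[P(E|H)/P(E|¬H)], hence O(H) = O(H|E)/LR.
Posterior odds = 0.619/(1−0.619) = 1.6247. LR = 0.79/0.25 = 3.1600.
Prior odds = 1.6247/3.1600 = 0.5141, so P(H) = 0.5141/(1+0.5141) ≈ 0.34.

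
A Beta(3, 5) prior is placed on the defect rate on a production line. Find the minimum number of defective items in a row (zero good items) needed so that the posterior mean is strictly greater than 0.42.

After k defective items and 0 good items the posterior is Beta(3+k, 5), with mean (3+k)/(3+5+k).
Set (3+k)/(8+k) > 0.42 and solve: k > (0.42·8 − 3)/(1 − 0.42) = 0.621.
The smallest integer exceeding 0.621 is 1.

k = 1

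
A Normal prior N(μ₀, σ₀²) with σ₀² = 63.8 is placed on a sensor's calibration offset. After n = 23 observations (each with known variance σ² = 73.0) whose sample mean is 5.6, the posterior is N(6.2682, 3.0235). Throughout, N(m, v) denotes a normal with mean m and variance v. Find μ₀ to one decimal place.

With known observation variance, the Normal–Normal posterior has precision τ_n = τ₀ + n/σ² and mean μ_n = (τ₀μ₀ + (n/σ²)x̄)/τ_n.
Here τ₀ = 1/63.8 = 0.015674 and τ_data = 23/73.0 = 0.315068, so τ_n = 0.330742.
Rearranging for μ₀: μ₀ = (μ_n·τ_n − τ_data·x̄)/τ₀ = (6.2682·0.330742 − 0.315068·5.6) / 0.015674 = 0.308776/0.015674 ≈ 19.7.

μ₀ = 19.7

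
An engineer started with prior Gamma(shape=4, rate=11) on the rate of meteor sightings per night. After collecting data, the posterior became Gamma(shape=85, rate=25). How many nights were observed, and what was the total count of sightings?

n = 14 nights with total 81 sightings

Gamma–Poisson conjugacy: posterior shape = α + Σxᵢ, posterior rate = β + n.
Matching: Σxᵢ = 85 − 4 = 81 and n = 25 − 11 = 14.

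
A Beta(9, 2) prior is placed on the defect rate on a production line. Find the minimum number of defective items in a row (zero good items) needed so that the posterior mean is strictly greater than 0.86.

k = 4

After k defective items and 0 good items the posterior is Beta(9+k, 2), with mean (9+k)/(9+2+k).
Set (9+k)/(11+k) > 0.86 and solve: k > (0.86·11 − 9)/(1 − 0.86) = 3.286.
The smallest integer exceeding 3.286 is 4, and checking k=4: (13)/(15) = 0.8667 > 0.86.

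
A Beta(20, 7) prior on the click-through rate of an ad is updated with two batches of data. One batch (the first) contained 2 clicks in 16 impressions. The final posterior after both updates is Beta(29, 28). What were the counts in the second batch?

Because Beta–binomial updating is additive in the counts, the combined data contributed (α_post−α_prior, β_post−β_prior) successes and failures.
Total across both batches: 29−20=9 clicks, 28−7=21 non-clicks.
Subtract the first batch: 9−2=7 clicks and 21−14=7 non-clicks.

7 clicks and 7 non-clicks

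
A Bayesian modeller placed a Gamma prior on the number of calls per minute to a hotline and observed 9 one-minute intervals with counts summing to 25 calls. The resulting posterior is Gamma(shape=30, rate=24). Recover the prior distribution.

Gamma(shape=5, rate=15)

Gamma–Poisson conjugacy: posterior shape = α + Σxᵢ, posterior rate = β + n.
So α = 30 − 25 = 5 and β = 24 − 9 = 15.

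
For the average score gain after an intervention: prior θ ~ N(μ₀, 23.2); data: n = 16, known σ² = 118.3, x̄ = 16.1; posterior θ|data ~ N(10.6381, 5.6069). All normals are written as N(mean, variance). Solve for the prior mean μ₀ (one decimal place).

The posterior mean is a precision-weighted average: μ_n = (τ₀μ₀ + τ_data·x̄)/(τ₀+τ_data), with τ₀=1/σ₀² and τ_data=n/σ².
Here τ₀ = 1/23.2 = 0.043103 and τ_data = 16/118.3 = 0.135249, so τ_n = 0.178352.
Rearranging for μ₀: μ₀ = (μ_n·τ_n − τ_data·x̄)/τ₀ = (10.6381·0.178352 − 0.135249·16.1) / 0.043103 = -0.280182/0.043103 ≈ -6.5.

μ₀ = -6.5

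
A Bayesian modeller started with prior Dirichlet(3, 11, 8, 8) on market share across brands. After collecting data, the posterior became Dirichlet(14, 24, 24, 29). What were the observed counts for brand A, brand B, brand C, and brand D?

counts (11, 13, 16, 21)

For a Dirichlet(α) prior with multinomial counts c, the posterior is Dirichlet(α + c) componentwise.
Counts are posterior − prior componentwise: 14−3=11, 24−11=13, 24−8=16, 29−8=21.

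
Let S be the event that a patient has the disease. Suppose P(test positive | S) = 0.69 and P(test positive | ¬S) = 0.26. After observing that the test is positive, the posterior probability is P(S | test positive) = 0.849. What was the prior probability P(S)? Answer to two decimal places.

P(S) = 0.68

In odds form, posterior odds = prior odds × likelihood ratio, so prior odds = posterior odds ÷ LR.
Posterior odds = 0.849/(1−0.849) = 5.6225. LR = 0.69/0.26 = 2.6538.
Prior odds = 5.6225/2.6538 = 2.1187, so P(S) = 2.1187/(1+2.1187) ≈ 0.68.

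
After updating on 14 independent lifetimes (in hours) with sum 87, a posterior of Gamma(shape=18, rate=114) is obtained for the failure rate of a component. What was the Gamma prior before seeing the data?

Gamma(shape=4, rate=27)

Gamma–exponential conjugacy: posterior shape = α + n, posterior rate = β + Σtᵢ.
So α = 18 − 14 = 4 and β = 114 − 87 = 27.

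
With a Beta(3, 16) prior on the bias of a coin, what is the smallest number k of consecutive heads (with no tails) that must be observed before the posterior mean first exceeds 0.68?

After k heads and 0 tails the posterior is Beta(3+k, 16), with mean (3+k)/(3+16+k).
Set (3+k)/(19+k) > 0.68 and solve: k > (0.68·19 − 3)/(1 − 0.68) = 31.000.
The smallest integer exceeding 31.000 is 32.

k = 32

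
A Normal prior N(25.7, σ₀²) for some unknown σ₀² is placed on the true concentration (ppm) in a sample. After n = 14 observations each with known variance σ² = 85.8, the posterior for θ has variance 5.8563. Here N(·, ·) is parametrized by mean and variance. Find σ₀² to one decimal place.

For the Normal–Normal model with known σ², precisions add: τ_n = τ₀ + n/σ².
So 1/σ₀² = 1/5.8563 − 14/85.8 = 0.170756 − 0.163170 = 0.007586.
Hence σ₀² = 1/0.007586 ≈ 131.8.

σ₀² = 131.8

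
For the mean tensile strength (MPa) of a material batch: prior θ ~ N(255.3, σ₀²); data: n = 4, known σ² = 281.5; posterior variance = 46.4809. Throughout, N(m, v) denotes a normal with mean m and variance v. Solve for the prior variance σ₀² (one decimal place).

σ₀² = 136.9

For the Normal–Normal model with known σ², precisions add: τ_n = τ₀ + n/σ².
So 1/σ₀² = 1/46.4809 − 4/281.5 = 0.021514 − 0.014210 = 0.007304.
Hence σ₀² = 1/0.007304 ≈ 136.9.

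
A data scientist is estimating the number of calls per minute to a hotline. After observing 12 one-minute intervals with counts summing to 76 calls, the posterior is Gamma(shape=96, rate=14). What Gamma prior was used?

Gamma–Poisson conjugacy: posterior shape = α + Σxᵢ, posterior rate = β + n.
So α = 96 − 76 = 20 and β = 14 − 12 = 2.

Gamma(shape=20, rate=2)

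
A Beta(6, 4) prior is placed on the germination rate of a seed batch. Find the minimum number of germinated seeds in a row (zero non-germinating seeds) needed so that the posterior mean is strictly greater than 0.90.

k = 31

After k germinated seeds and 0 non-germinating seeds the posterior is Beta(6+k, 4), with mean (6+k)/(6+4+k).
Set (6+k)/(10+k) > 0.90 and solve: k > (0.90·10 − 6)/(1 − 0.90) = 30.000.
The smallest integer exceeding 30.000 is 31.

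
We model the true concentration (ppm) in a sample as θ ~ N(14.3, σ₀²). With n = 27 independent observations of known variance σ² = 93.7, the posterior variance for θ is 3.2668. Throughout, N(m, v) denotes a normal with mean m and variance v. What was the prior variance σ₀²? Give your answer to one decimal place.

Posterior precision equals prior precision plus data precision: 1/σ_n² = 1/σ₀² + n/σ².
So 1/σ₀² = 1/3.2668 − 27/93.7 = 0.306110 − 0.288154 = 0.017956.
Hence σ₀² = 1/0.017956 ≈ 55.7.

σ₀² = 55.7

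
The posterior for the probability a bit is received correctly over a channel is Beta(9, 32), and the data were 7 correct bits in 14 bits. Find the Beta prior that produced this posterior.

A Beta(α, β) prior with s successes and f failures in binomial data gives a Beta(α+s, β+f) posterior.
So α = 9 − 7 = 2 and β = 32 − 7 = 25.

Beta(2, 25)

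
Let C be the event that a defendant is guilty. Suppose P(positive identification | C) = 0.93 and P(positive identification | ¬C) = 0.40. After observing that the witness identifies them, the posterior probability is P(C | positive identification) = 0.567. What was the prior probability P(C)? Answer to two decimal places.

Bayes' rule in odds form gives O(C|E) = O(C)·[P(E|C)/P(E|¬C)], hence O(C) = O(C|E)/LR.
Posterior odds = 0.567/(1−0.567) = 1.3095. LR = 0.93/0.40 = 2.3250.
Prior odds = 1.3095/2.3250 = 0.5632, so P(C) = 0.5632/(1+0.5632) ≈ 0.36.

P(C) = 0.36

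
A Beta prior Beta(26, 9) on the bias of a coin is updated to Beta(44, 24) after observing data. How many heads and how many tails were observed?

A Beta(a, b) prior with s successes and f failures in binomial data gives a Beta(a+s, b+f) posterior.
So s = 44 − 26 = 18 and f = 24 − 9 = 15.

18 heads and 15 tails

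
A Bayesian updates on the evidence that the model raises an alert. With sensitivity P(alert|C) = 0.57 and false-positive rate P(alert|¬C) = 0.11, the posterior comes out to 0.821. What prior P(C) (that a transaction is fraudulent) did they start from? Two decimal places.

Bayes' rule in odds form gives O(C|E) = O(C)·[P(E|C)/P(E|¬C)], hence O(C) = O(C|E)/LR.
Posterior odds = 0.821/(1−0.821) = 4.5866. LR = 0.57/0.11 = 5.1818.
Prior odds = 4.5866/5.1818 = 0.8851, so P(C) = 0.8851/(1+0.8851) ≈ 0.47.

P(C) = 0.47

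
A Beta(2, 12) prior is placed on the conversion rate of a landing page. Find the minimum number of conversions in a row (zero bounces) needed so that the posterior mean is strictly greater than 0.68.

k = 24

After k conversions and 0 bounces the posterior is Beta(2+k, 12), with mean (2+k)/(2+12+k).
Set (2+k)/(14+k) > 0.68 and solve: k > (0.68·14 − 2)/(1 − 0.68) = 23.500.
The smallest integer exceeding 23.500 is 24.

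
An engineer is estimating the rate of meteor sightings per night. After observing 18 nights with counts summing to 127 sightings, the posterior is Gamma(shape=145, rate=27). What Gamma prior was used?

Gamma(shape=18, rate=9)

A Gamma(α, β) prior (rate parametrization) on a Poisson rate with n observations summing to S gives posterior Gamma(α+S, β+n).
So α = 145 − 127 = 18 and β = 27 − 18 = 9.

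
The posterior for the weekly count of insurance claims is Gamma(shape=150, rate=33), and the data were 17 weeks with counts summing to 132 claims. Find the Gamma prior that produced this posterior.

A Gamma(α, β) prior (rate parametrization) on a Poisson rate with n observations summing to S gives posterior Gamma(α+S, β+n).
So α = 150 − 132 = 18 and β = 33 − 17 = 16.

Gamma(shape=18, rate=16)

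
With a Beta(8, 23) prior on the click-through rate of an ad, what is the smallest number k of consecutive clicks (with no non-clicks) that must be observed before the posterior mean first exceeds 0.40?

After k clicks and 0 non-clicks the posterior is Beta(8+k, 23), with mean (8+k)/(8+23+k).
Set (8+k)/(31+k) > 0.40 and solve: k > (0.40·31 − 8)/(1 − 0.40) = 7.333.
The smallest integer exceeding 7.333 is 8.

k = 8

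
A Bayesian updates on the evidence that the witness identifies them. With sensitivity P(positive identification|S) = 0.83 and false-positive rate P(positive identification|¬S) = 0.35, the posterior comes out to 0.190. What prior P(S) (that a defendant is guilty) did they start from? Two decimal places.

Bayes' rule in odds form gives O(S|E) = O(S)·[P(E|S)/P(E|¬S)], hence O(S) = O(S|E)/LR.
Posterior odds = 0.190/(1−0.190) = 0.2346. LR = 0.83/0.35 = 2.3714.
Prior odds = 0.2346/2.3714 = 0.0989, so P(S) = 0.0989/(1+0.0989) ≈ 0.09.

P(S) = 0.09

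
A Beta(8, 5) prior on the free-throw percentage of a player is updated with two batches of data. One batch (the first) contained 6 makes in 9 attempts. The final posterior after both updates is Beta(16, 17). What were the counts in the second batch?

Because Beta–binomial updating is additive in the counts, the combined data contributed (α_post−α_prior, β_post−β_prior) successes and failures.
Total across both batches: 16−8=8 makes, 17−5=12 misses.
Subtract the first batch: 8−6=2 makes and 12−3=9 misses.

2 makes and 9 misses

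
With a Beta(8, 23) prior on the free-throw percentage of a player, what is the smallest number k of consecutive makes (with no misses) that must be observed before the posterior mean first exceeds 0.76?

k = 65

After k makes and 0 misses the posterior is Beta(8+k, 23), with mean (8+k)/(8+23+k).
Set (8+k)/(31+k) > 0.76 and solve: k > (0.76·31 − 8)/(1 − 0.76) = 64.833.
The smallest integer exceeding 64.833 is 65.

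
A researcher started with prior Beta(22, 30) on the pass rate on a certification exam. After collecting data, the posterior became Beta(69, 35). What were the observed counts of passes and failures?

47 passes and 5 failures

Beta is conjugate to the binomial likelihood: posterior = Beta(α+s, β+f).
So s = 69 − 22 = 47 and f = 35 − 30 = 5.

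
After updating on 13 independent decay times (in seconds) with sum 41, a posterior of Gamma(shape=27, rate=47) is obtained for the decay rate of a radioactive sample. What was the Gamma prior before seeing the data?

Gamma(shape=14, rate=6)

Gamma–exponential conjugacy: posterior shape = α + n, posterior rate = β + Σtᵢ.
So α = 27 − 13 = 14 and β = 47 − 41 = 6.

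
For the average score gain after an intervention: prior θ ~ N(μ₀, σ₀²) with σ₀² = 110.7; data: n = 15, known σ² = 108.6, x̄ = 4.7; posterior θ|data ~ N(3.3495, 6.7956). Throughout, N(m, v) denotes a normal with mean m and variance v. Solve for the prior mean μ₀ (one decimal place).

With known observation variance, the Normal–Normal posterior has precision τ_n = τ₀ + n/σ² and mean μ_n = (τ₀μ₀ + (n/σ²)x̄)/τ_n.
Here τ₀ = 1/110.7 = 0.009033 and τ_data = 15/108.6 = 0.138122, so τ_n = 0.147155.
Rearranging for μ₀: μ₀ = (μ_n·τ_n − τ_data·x̄)/τ₀ = (3.3495·0.147155 − 0.138122·4.7) / 0.009033 = -0.156278/0.009033 ≈ -17.3.

μ₀ = -17.3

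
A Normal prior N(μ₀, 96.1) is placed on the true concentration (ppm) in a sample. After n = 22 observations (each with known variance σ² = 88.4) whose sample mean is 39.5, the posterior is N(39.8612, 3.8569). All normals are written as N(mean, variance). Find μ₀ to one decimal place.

μ₀ = 48.5

The posterior mean is a precision-weighted average: μ_n = (τ₀μ₀ + τ_data·x̄)/(τ₀+τ_data), with τ₀=1/σ₀² and τ_data=n/σ².
Here τ₀ = 1/96.1 = 0.010406 and τ_data = 22/88.4 = 0.248869, so τ_n = 0.259275.
Rearranging for μ₀: μ₀ = (μ_n·τ_n − τ_data·x̄)/τ₀ = (39.8612·0.259275 − 0.248869·39.5) / 0.010406 = 0.504687/0.010406 ≈ 48.5.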